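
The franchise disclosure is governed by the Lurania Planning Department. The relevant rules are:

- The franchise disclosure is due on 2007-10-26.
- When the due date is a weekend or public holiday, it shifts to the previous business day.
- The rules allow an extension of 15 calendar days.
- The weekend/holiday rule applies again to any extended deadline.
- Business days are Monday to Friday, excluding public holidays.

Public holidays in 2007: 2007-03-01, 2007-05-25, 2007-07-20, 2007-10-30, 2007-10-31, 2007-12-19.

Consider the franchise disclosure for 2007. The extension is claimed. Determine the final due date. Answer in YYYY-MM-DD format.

2007-11-09

The stated deadline is 2007-10-26.
2007-10-26 (Friday) is already a business day.
Add the 15 calendar-day extension to 2007-10-26: 2007-11-10.
2007-11-10 falls on a Saturday. Rolling to the preceding business day gives 2007-11-09, a Friday.
The final due date is 2007-11-09.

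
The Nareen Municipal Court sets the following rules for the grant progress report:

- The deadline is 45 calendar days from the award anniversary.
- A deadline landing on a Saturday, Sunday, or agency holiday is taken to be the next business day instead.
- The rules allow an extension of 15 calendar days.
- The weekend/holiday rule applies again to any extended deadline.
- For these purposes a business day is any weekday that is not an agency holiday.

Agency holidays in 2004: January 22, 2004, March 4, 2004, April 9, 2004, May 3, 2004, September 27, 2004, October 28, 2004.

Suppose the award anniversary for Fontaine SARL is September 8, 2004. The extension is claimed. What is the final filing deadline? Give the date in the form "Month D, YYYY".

November 9, 2004

45 calendar days after September 8, 2004 is October 23, 2004.
October 23, 2004 is a Saturday, so it moves to the next business day, October 25, 2004 (Monday).
The 15-calendar-day extension moves the deadline from October 25, 2004 to November 9, 2004.
November 9, 2004 is a Tuesday and not a listed holiday, so it stands.
Deadline: November 9, 2004.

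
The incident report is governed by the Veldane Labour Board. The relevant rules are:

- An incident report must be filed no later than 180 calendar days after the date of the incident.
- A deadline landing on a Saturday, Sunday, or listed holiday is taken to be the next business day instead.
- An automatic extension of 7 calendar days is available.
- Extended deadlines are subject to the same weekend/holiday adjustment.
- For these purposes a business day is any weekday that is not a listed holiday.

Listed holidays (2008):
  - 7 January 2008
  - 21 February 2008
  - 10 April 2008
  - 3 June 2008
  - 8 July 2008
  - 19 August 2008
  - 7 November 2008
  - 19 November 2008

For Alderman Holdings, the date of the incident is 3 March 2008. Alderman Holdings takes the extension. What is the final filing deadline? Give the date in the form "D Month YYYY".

180 calendar days after 3 March 2008 is 30 August 2008.
Because 30 August 2008 is a Saturday, the deadline becomes 1 September 2008 (Monday).
With the 7-day extension, 1 September 2008 becomes 8 September 2008.
8 September 2008 (Monday) is already a business day.
Deadline: 8 September 2008.

8 September 2008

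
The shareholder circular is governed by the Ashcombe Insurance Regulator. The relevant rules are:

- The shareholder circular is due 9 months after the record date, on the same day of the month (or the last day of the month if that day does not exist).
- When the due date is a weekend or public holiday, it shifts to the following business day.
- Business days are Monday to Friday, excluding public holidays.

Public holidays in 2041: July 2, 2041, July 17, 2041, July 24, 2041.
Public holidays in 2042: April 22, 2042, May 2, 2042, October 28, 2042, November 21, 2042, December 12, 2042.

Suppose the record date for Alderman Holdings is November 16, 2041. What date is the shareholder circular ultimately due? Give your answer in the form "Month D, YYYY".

August 18, 2042

9 months after November 16, 2041, on the same day of the month, is August 16, 2042.
Because August 16, 2042 is a Saturday, the deadline becomes August 18, 2042 (Monday).
The final due date is August 18, 2042.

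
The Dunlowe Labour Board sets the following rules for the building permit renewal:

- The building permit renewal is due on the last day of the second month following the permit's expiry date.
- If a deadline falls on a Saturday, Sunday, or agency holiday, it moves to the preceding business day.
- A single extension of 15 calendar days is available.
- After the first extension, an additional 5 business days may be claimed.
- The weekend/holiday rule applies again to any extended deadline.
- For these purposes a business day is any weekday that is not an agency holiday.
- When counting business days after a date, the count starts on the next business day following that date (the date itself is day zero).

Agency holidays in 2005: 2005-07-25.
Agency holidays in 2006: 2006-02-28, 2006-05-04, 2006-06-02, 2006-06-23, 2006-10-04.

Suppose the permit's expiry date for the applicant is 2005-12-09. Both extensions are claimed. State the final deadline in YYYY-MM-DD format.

The second month after 2005-12-09 is February 2006, whose last day is 2006-02-28.
Because 2006-02-28 is a listed holiday, the deadline becomes 2006-02-27 (Monday).
Add the 15 calendar-day extension to 2006-02-27: 2006-03-14.
Since 2006-03-14 is a Tuesday and not a holiday, the date is unchanged.
Counting 5 further business days from 2006-03-14 reaches 2006-03-21.
2006-03-21 (Tuesday) is already a business day.
The final due date is 2006-03-21.

2006-03-21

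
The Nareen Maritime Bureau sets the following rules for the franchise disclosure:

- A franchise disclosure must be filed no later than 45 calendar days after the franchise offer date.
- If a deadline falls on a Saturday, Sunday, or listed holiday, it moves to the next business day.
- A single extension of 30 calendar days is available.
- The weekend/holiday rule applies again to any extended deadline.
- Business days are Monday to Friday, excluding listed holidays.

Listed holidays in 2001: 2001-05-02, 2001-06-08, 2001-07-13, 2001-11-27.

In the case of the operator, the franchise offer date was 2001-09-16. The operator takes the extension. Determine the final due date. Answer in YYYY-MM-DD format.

From 2001-09-16, 45 calendar days later is 2001-10-31.
2001-10-31 (Wednesday) is already a business day.
With the 30-day extension, 2001-10-31 becomes 2001-11-30.
2001-11-30 falls on a Friday, which is a business day, so no adjustment is needed.
So the filing is due 2001-11-30.

2001-11-30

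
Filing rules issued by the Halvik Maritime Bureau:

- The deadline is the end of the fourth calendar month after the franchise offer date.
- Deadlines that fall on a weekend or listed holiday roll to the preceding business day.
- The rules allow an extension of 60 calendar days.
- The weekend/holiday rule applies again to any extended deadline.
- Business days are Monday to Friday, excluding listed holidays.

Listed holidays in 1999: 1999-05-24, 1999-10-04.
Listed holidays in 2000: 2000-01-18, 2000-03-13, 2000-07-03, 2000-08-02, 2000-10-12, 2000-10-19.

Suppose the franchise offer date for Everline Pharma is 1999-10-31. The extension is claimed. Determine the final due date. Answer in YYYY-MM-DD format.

2000-04-28

4 months after 1999-10-31 is February 2000; that month ends on 2000-02-29.
2000-02-29 is a Tuesday and not a listed holiday, so it stands.
Applying the 60-calendar-day extension: 2000-02-29 + 60 days = 2000-04-29.
2000-04-29 is a Saturday, so it moves to the preceding business day, 2000-04-28 (Friday).
Final deadline: 2000-04-28.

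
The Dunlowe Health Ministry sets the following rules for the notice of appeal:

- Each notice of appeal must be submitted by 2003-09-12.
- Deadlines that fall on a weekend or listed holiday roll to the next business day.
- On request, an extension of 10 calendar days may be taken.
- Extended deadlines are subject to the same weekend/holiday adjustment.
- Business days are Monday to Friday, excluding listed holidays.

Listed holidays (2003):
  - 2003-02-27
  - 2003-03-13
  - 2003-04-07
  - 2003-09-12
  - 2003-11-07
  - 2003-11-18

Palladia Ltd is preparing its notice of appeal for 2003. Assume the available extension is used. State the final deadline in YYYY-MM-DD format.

2003-09-25

The stated deadline is 2003-09-12.
2003-09-12 falls on a listed holiday. Rolling to the next business day gives 2003-09-15, a Monday.
Applying the 10-calendar-day extension: 2003-09-15 + 10 days = 2003-09-25.
2003-09-25 (Thursday) is already a business day.
Final deadline: 2003-09-25.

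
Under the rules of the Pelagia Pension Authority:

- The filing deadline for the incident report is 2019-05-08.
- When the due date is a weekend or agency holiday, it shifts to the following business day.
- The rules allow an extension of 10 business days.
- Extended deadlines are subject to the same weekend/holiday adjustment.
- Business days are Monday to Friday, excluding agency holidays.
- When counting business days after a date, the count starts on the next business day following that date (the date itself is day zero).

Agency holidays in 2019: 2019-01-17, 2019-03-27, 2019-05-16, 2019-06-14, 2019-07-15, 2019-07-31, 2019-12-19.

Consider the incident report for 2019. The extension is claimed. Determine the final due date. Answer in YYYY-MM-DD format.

2019-05-23

Start from the fixed due date, 2019-05-08.
2019-05-08 falls on a Wednesday, which is a business day, so no adjustment is needed.
The 10-business-day extension runs from 2019-05-08 to 2019-05-23.
2019-05-23 (Thursday) is already a business day.
So the filing is due 2019-05-23.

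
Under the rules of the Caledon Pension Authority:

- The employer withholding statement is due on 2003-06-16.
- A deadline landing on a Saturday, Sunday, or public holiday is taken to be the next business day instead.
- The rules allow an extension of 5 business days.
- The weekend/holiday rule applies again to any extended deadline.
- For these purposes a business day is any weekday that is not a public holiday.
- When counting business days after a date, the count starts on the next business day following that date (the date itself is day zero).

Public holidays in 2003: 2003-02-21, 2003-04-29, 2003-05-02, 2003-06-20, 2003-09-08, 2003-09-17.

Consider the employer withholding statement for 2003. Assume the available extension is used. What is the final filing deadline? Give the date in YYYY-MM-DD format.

2003-06-24

The statutory due date is 2003-06-16.
2003-06-16 is a Monday and not a listed holiday, so it stands.
Applying the 5-business-day extension: 5 business days after 2003-06-16 is 2003-06-24.
2003-06-24 is a Tuesday and not a listed holiday, so it stands.
So the filing is due 2003-06-24.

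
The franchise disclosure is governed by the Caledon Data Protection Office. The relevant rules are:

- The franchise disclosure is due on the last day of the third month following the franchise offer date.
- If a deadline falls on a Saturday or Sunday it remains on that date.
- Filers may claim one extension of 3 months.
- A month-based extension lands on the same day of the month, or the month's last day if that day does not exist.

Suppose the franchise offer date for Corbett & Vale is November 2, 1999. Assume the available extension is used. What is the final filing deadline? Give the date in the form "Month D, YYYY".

May 29, 2000

3 months after November 2, 1999 falls in February 2000; the last day of that month is February 29, 2000.
February 29, 2000 is a Tuesday; no weekend or holiday adjustment applies.
The 3 months extension carries February 29, 2000 to May 29, 2000.
May 29, 2000 is a Monday; no weekend or holiday adjustment applies.
So the filing is due May 29, 2000.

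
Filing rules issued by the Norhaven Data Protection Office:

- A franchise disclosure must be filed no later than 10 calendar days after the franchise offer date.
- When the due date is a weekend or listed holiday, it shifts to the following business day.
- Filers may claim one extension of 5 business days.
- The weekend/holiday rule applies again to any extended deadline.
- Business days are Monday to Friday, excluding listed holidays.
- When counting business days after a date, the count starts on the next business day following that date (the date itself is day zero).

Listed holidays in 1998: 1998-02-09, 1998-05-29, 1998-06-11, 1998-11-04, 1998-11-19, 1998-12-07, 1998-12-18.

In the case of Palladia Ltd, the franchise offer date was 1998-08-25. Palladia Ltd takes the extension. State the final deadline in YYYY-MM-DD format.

1998-09-11

Adding 10 calendar days to 1998-08-25 gives 1998-09-04.
Since 1998-09-04 is a Friday and not a holiday, the date is unchanged.
The 5-business-day extension runs from 1998-09-04 to 1998-09-11.
Since 1998-09-11 is a Friday and not a holiday, the date is unchanged.
Final deadline: 1998-09-11.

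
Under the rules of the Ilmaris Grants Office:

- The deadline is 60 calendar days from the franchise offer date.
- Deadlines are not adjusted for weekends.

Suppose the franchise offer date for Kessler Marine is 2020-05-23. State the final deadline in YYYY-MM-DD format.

60 calendar days after 2020-05-23 is 2020-07-22.
2020-07-22 is a Wednesday; no weekend or holiday adjustment applies.
Deadline: 2020-07-22.

2020-07-22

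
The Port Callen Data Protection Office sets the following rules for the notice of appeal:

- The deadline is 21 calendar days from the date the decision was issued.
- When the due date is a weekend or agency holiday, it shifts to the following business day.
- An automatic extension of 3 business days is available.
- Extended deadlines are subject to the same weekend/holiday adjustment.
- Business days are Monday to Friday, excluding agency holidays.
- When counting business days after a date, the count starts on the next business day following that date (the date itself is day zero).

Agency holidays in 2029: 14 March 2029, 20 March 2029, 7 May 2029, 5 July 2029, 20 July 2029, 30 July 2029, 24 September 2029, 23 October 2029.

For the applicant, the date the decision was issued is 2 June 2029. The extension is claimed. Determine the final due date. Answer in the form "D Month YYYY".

28 June 2029

Adding 21 calendar days to 2 June 2029 gives 23 June 2029.
23 June 2029 falls on a Saturday. Rolling to the next business day gives 25 June 2029, a Monday.
The 3-business-day extension runs from 25 June 2029 to 28 June 2029.
28 June 2029 falls on a Thursday, which is a business day, so no adjustment is needed.
So the filing is due 28 June 2029.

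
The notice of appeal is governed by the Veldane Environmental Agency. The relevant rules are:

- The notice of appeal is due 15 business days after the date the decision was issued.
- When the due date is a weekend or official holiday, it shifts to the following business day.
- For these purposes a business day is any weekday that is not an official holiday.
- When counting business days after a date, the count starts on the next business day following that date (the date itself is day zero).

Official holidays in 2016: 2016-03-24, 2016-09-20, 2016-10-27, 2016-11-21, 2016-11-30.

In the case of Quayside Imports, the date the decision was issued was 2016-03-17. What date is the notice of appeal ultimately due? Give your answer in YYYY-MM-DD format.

Starting the day after 2016-03-17 and counting 15 business days lands on 2016-04-08.
2016-04-08 falls on a Friday, which is a business day, so no adjustment is needed.
The final due date is 2016-04-08.

2016-04-08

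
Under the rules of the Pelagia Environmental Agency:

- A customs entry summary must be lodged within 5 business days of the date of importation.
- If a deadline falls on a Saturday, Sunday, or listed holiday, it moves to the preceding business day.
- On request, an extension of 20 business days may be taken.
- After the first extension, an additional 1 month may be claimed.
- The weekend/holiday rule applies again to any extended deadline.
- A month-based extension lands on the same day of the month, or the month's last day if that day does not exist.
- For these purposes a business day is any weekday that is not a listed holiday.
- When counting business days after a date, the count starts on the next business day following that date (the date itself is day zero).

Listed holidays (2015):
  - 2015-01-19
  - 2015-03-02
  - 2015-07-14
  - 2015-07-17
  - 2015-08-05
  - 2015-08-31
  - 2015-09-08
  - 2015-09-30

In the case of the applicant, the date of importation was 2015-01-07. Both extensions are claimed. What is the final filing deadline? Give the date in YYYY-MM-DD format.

2015-03-12

5 business days after 2015-01-07, excluding weekends and holidays, is 2015-01-14.
2015-01-14 falls on a Wednesday, which is a business day, so no adjustment is needed.
Applying the 20-business-day extension: 20 business days after 2015-01-14 is 2015-02-12.
Since 2015-02-12 is a Thursday and not a holiday, the date is unchanged.
Add 1 month to 2015-02-12: 2015-03-12.
2015-03-12 (Thursday) is already a business day.
Deadline: 2015-03-12.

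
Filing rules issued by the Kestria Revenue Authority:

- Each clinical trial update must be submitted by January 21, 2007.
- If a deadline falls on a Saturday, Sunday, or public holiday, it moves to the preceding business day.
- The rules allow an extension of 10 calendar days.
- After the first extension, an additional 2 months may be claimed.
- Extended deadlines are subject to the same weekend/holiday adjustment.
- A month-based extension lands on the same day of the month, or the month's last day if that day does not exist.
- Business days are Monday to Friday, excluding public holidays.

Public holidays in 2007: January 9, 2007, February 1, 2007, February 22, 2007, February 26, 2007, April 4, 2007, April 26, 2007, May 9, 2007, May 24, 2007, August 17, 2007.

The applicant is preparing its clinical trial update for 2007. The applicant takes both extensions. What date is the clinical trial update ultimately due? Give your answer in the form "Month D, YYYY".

Start from the fixed due date, January 21, 2007.
January 21, 2007 is a Sunday; the preceding business day is January 19, 2007 (Friday).
With the 10-day extension, January 19, 2007 becomes January 29, 2007.
January 29, 2007 (Monday) is already a business day.
Applying the 2 months extension: 2 months after January 29, 2007 is March 29, 2007.
March 29, 2007 falls on a Thursday, which is a business day, so no adjustment is needed.
The final due date is March 29, 2007.

March 29, 2007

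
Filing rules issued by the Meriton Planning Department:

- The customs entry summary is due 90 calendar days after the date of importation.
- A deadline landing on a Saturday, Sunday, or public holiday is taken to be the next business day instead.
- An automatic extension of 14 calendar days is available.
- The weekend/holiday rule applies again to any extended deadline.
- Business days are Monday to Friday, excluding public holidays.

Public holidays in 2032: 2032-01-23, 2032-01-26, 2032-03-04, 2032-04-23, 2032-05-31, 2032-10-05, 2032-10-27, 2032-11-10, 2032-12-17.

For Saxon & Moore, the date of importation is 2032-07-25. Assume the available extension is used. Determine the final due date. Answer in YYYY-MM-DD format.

90 calendar days after 2032-07-25 is 2032-10-23.
2032-10-23 is a Saturday; the next business day is 2032-10-25 (Monday).
Add the 14 calendar-day extension to 2032-10-25: 2032-11-08.
2032-11-08 (Monday) is already a business day.
Deadline: 2032-11-08.

2032-11-08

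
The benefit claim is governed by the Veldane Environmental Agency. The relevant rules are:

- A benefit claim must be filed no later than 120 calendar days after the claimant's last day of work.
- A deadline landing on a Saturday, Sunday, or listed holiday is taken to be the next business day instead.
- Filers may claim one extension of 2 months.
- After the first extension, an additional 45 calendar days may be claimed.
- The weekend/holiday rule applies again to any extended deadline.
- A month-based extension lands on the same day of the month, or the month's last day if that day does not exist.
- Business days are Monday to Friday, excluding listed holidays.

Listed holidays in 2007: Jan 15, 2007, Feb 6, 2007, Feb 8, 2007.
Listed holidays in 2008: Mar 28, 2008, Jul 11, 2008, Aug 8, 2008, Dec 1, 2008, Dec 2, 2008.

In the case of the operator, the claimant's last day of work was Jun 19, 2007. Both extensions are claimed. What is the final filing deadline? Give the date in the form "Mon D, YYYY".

120 calendar days after Jun 19, 2007 is Oct 17, 2007.
Oct 17, 2007 falls on a Wednesday, which is a business day, so no adjustment is needed.
Add 2 months to Oct 17, 2007: Dec 17, 2007.
Since Dec 17, 2007 is a Monday and not a holiday, the date is unchanged.
Add the 45 calendar-day extension to Dec 17, 2007: Jan 31, 2008.
Jan 31, 2008 (Thursday) is already a business day.
Final deadline: Jan 31, 2008.

Jan 31, 2008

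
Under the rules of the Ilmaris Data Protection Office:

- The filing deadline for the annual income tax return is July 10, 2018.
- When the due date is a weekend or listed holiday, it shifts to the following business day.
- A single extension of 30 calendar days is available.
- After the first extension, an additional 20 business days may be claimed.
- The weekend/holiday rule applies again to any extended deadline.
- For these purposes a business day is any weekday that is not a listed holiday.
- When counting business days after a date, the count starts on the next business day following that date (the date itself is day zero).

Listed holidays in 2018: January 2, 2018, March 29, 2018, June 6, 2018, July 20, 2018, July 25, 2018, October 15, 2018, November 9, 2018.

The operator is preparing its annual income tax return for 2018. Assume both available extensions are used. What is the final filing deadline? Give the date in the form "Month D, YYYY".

September 6, 2018

Start from the fixed due date, July 10, 2018.
Since July 10, 2018 is a Tuesday and not a holiday, the date is unchanged.
Add the 30 calendar-day extension to July 10, 2018: August 9, 2018.
August 9, 2018 is a Thursday and not a listed holiday, so it stands.
Applying the 20-business-day extension: 20 business days after August 9, 2018 is September 6, 2018.
Since September 6, 2018 is a Thursday and not a holiday, the date is unchanged.
The final due date is September 6, 2018.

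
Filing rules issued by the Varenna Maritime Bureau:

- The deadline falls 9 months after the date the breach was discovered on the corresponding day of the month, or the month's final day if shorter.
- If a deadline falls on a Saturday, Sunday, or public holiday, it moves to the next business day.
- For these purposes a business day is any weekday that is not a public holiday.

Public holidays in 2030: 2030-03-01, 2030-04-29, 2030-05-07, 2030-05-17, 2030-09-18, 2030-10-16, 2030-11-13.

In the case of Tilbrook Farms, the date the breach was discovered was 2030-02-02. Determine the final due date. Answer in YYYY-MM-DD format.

9 months after 2030-02-02, on the same day of the month, is 2030-11-02.
2030-11-02 is a Saturday; the next business day is 2030-11-04 (Monday).
Final deadline: 2030-11-04.

2030-11-04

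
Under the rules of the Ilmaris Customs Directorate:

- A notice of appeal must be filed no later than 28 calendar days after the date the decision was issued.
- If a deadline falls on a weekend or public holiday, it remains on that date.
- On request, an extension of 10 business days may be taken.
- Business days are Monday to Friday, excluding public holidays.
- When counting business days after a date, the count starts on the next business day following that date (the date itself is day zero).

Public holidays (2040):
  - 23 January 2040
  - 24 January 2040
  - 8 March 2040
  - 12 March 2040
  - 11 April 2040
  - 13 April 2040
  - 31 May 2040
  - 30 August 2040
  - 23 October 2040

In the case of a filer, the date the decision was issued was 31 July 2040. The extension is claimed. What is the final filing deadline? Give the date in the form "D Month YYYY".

12 September 2040

28 calendar days after 31 July 2040 is 28 August 2040.
28 August 2040 falls on a Tuesday. The rules make no weekend/holiday allowance, so it remains 28 August 2040.
Applying the 10-business-day extension: 10 business days after 28 August 2040 is 12 September 2040.
12 September 2040 is a Wednesday; no weekend or holiday adjustment applies.
The final due date is 12 September 2040.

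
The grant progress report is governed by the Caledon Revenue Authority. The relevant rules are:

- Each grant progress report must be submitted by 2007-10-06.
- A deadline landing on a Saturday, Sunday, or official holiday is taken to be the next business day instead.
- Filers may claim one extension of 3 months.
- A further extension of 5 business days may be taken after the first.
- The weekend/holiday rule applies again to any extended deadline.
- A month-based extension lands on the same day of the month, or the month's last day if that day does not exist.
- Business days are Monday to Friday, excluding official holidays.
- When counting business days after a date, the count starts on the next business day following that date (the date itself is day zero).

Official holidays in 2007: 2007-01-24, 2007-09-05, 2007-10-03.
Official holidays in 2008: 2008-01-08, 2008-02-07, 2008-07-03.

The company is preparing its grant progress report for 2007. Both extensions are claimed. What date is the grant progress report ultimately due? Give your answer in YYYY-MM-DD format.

2008-01-16

The statutory due date is 2007-10-06.
2007-10-06 is a Saturday, so it moves to the next business day, 2007-10-08 (Monday).
The 3 months extension carries 2007-10-08 to 2008-01-08.
Because 2008-01-08 is a listed holiday, the deadline becomes 2008-01-09 (Wednesday).
The 5-business-day extension runs from 2008-01-09 to 2008-01-16.
2008-01-16 falls on a Wednesday, which is a business day, so no adjustment is needed.
So the filing is due 2008-01-16.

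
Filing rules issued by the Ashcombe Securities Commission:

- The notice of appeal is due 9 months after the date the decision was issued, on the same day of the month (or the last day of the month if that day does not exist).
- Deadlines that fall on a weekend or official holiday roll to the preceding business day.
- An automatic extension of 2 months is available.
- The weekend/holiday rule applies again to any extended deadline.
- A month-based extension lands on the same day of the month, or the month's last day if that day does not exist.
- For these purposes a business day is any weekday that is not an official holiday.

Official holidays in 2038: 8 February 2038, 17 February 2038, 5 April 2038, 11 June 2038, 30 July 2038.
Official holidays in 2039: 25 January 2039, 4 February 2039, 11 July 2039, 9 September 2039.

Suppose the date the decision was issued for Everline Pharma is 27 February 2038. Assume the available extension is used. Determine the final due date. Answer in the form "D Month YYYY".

9 months from 27 February 2038 is 27 November 2038.
27 November 2038 is a Saturday, so it moves to the preceding business day, 26 November 2038 (Friday).
The 2 months extension carries 26 November 2038 to 26 January 2039.
Since 26 January 2039 is a Wednesday and not a holiday, the date is unchanged.
The final due date is 26 January 2039.

26 January 2039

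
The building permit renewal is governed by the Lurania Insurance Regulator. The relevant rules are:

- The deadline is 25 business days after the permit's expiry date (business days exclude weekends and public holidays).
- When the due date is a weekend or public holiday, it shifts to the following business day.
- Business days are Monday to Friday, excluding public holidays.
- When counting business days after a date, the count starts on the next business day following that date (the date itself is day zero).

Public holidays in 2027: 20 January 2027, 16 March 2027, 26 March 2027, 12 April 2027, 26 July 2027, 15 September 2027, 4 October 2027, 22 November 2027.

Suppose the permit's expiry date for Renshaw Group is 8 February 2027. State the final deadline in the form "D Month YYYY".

15 March 2027

Starting the day after 8 February 2027 and counting 25 business days lands on 15 March 2027.
Since 15 March 2027 is a Monday and not a holiday, the date is unchanged.
Deadline: 15 March 2027.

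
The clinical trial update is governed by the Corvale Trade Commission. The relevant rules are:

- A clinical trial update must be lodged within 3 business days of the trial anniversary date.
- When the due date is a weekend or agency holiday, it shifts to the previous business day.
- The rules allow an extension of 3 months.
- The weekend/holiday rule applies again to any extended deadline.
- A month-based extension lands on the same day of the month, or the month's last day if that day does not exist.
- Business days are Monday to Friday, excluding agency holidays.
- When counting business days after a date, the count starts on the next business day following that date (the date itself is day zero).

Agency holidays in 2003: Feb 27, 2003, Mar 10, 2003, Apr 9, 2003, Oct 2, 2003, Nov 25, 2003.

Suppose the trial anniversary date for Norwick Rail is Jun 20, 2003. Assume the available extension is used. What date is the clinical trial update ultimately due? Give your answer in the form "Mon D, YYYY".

Sep 25, 2003

3 business days after Jun 20, 2003, excluding weekends and holidays, is Jun 25, 2003.
Jun 25, 2003 falls on a Wednesday, which is a business day, so no adjustment is needed.
Add 3 months to Jun 25, 2003: Sep 25, 2003.
Sep 25, 2003 falls on a Thursday, which is a business day, so no adjustment is needed.
Deadline: Sep 25, 2003.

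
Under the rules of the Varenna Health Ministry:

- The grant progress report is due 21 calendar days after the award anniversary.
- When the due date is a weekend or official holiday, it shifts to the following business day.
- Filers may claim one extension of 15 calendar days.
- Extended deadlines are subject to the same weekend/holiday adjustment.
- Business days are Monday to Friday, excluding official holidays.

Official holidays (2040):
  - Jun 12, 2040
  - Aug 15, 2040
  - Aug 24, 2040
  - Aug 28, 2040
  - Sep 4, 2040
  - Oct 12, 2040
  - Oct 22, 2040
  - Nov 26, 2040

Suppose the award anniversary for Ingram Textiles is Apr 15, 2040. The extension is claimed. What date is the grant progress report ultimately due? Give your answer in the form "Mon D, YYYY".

Trigger date Apr 15, 2040 + 21 calendar days = May 6, 2040.
Because May 6, 2040 is a Sunday, the deadline becomes May 7, 2040 (Monday).
Applying the 15-calendar-day extension: May 7, 2040 + 15 days = May 22, 2040.
May 22, 2040 is a Tuesday and not a listed holiday, so it stands.
The final due date is May 22, 2040.

May 22, 2040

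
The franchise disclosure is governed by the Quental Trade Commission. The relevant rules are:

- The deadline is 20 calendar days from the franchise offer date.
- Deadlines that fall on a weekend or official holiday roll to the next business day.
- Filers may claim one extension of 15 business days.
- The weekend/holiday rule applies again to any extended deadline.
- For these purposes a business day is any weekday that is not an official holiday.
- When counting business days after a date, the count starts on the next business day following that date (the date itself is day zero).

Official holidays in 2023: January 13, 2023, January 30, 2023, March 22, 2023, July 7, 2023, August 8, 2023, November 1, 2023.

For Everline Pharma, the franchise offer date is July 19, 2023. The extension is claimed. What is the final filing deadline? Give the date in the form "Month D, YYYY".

Adding 20 calendar days to July 19, 2023 gives August 8, 2023.
August 8, 2023 is a listed holiday, so it moves to the next business day, August 9, 2023 (Wednesday).
The 15-business-day extension runs from August 9, 2023 to August 30, 2023.
Since August 30, 2023 is a Wednesday and not a holiday, the date is unchanged.
Deadline: August 30, 2023.

August 30, 2023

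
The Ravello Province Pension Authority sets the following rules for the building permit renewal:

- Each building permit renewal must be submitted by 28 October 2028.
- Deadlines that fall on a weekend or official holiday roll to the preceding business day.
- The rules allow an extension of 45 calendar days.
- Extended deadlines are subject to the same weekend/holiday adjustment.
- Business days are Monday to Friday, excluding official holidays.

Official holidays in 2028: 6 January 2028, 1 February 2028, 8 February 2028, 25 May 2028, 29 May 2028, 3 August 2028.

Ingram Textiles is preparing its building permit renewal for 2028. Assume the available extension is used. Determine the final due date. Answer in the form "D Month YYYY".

The statutory due date is 28 October 2028.
28 October 2028 is a Saturday, so it moves to the preceding business day, 27 October 2028 (Friday).
Add the 45 calendar-day extension to 27 October 2028: 11 December 2028.
Since 11 December 2028 is a Monday and not a holiday, the date is unchanged.
Deadline: 11 December 2028.

11 December 2028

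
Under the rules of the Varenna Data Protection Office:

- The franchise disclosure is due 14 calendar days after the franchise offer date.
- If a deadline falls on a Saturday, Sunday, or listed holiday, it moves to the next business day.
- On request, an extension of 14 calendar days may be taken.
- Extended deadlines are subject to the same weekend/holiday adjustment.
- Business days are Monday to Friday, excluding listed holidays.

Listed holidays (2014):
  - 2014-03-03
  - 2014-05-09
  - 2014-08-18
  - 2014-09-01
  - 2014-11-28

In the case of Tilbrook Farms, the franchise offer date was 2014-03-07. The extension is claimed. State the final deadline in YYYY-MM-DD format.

2014-04-04

From 2014-03-07, 14 calendar days later is 2014-03-21.
2014-03-21 is a Friday and not a listed holiday, so it stands.
The 14-calendar-day extension moves the deadline from 2014-03-21 to 2014-04-04.
Since 2014-04-04 is a Friday and not a holiday, the date is unchanged.
The final due date is 2014-04-04.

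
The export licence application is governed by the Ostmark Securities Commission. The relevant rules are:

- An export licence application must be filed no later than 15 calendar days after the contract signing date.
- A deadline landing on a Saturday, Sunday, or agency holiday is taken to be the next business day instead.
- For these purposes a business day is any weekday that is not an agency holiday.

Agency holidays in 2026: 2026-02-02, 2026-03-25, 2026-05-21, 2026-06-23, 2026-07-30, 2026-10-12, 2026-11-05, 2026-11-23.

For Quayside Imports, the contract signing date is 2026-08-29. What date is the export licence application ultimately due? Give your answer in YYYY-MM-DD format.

2026-09-14

15 calendar days after 2026-08-29 is 2026-09-13.
2026-09-13 is a Sunday; the next business day is 2026-09-14 (Monday).
The final due date is 2026-09-14.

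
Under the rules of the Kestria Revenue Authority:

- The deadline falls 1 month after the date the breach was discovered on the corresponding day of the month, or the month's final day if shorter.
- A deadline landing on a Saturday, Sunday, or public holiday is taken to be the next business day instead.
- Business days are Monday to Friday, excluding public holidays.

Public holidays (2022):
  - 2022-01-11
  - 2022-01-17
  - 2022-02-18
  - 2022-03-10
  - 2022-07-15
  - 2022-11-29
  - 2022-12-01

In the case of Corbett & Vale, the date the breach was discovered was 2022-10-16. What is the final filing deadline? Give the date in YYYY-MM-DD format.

1 month after 2022-10-16, on the same day of the month, is 2022-11-16.
2022-11-16 is a Wednesday and not a listed holiday, so it stands.
Deadline: 2022-11-16.

2022-11-16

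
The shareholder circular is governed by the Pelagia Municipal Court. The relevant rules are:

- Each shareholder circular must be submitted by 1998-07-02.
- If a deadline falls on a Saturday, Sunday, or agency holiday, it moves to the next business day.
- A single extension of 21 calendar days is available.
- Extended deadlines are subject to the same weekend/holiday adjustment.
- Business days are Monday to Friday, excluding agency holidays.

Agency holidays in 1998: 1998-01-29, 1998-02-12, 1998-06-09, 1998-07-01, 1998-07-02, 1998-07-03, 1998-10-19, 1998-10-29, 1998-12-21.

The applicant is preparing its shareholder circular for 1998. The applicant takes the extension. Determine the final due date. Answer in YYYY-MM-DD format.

1998-07-27

Start from the fixed due date, 1998-07-02.
1998-07-02 falls on a listed holiday. Rolling to the next business day gives 1998-07-06, a Monday.
With the 21-day extension, 1998-07-06 becomes 1998-07-27.
1998-07-27 falls on a Monday, which is a business day, so no adjustment is needed.
So the filing is due 1998-07-27.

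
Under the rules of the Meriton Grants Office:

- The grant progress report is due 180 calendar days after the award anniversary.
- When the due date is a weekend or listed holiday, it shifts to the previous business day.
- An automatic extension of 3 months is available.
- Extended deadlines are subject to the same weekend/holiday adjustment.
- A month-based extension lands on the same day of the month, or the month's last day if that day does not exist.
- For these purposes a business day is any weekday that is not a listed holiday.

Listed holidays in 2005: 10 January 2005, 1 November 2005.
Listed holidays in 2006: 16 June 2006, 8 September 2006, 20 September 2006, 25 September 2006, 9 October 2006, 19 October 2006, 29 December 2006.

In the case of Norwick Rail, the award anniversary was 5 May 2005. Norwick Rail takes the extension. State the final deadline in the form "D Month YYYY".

31 January 2006

Adding 180 calendar days to 5 May 2005 gives 1 November 2005.
1 November 2005 is a listed holiday, so it moves to the preceding business day, 31 October 2005 (Monday).
Applying the 3 months extension: 3 months after 31 October 2005 is 31 January 2006.
31 January 2006 falls on a Tuesday, which is a business day, so no adjustment is needed.
Deadline: 31 January 2006.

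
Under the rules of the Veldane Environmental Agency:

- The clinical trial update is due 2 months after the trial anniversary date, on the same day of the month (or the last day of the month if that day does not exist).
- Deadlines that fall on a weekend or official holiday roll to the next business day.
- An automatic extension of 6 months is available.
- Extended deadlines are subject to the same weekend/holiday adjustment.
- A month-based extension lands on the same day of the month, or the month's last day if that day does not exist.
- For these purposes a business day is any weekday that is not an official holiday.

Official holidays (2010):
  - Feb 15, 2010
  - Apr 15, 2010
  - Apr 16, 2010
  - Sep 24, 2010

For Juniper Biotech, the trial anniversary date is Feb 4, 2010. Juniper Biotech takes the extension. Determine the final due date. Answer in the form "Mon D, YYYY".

Oct 5, 2010

2 months from Feb 4, 2010 is Apr 4, 2010.
Apr 4, 2010 is a Sunday; the next business day is Apr 5, 2010 (Monday).
Applying the 6 months extension: 6 months after Apr 5, 2010 is Oct 5, 2010.
Since Oct 5, 2010 is a Tuesday and not a holiday, the date is unchanged.
Deadline: Oct 5, 2010.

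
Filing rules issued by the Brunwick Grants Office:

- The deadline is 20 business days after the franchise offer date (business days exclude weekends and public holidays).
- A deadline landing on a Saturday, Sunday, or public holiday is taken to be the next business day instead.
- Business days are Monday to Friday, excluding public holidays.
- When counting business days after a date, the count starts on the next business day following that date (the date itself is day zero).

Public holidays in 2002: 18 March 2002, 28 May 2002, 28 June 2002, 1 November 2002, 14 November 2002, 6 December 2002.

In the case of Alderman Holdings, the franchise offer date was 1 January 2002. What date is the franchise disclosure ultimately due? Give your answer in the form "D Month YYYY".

29 January 2002

20 business days after 1 January 2002, excluding weekends and holidays, is 29 January 2002.
29 January 2002 (Tuesday) is already a business day.
Deadline: 29 January 2002.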